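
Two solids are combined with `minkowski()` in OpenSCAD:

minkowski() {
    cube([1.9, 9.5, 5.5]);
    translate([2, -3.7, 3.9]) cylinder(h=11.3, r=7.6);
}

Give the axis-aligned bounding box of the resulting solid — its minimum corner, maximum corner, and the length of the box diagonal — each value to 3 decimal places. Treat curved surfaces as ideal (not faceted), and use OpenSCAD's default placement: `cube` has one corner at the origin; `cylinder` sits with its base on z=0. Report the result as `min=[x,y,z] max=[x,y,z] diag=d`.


A = translate([2, -3.7, 3.9]) cylinder(h=11.3, r=7.6) → bbox [-5.6,-11.3,3.9] .. [9.6,3.9,15.2]
B = cube([1.9, 9.5, 5.5]) → bbox [0,0,0] .. [1.9,9.5,5.5]
lo = A.lo+B.lo = [-5.6+0, -11.3+0, 3.9+0] = [-5.600,-11.300,3.900]
hi = A.hi+B.hi = [9.6+1.9, 3.9+9.5, 15.2+5.5] = [11.500,13.400,20.700]
diag = √(17.1²+24.7²+16.8²) = √1184.74 = 34.420

min=[-5.600,-11.300,3.900] max=[11.500,13.400,20.700] diag=34.420


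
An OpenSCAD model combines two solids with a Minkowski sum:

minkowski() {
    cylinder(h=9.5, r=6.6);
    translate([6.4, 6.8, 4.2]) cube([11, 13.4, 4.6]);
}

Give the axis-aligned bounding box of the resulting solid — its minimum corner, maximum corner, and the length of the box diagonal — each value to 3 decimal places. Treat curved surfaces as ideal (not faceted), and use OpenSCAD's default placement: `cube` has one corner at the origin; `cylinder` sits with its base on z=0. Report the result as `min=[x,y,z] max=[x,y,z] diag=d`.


min=[-0.200,0.200,4.200] max=[24.000,26.800,18.300] diag=38.627

A = translate([6.4, 6.8, 4.2]) cube([11, 13.4, 4.6]) → bbox [6.4,6.8,4.2] .. [17.4,20.2,8.8]
B = cylinder(h=9.5, r=6.6) → bbox [-6.6,-6.6,0] .. [6.6,6.6,9.5]
lo = A.lo+B.lo = [6.4-6.6, 6.8-6.6, 4.2+0] = [-0.200,0.200,4.200]
hi = A.hi+B.hi = [17.4+6.6, 20.2+6.6, 8.8+9.5] = [24.000,26.800,18.300]
diag = √(24.2²+26.6²+14.1²) = √1492.01 = 38.627


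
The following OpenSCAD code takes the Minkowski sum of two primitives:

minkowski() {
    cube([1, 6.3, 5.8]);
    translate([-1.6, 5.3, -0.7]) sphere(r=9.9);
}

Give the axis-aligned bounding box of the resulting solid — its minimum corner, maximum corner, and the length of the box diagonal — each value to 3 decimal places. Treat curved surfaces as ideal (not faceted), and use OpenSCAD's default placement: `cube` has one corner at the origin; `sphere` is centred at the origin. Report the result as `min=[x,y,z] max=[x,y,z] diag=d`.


min=[-11.500,-4.600,-10.600] max=[9.300,21.500,15.000] diag=42.062

A = translate([-1.6, 5.3, -0.7]) sphere(r=9.9) → bbox [-11.5,-4.6,-10.6] .. [8.3,15.2,9.2]
B = cube([1, 6.3, 5.8]) → bbox [0,0,0] .. [1,6.3,5.8]
lo = A.lo+B.lo = [-11.5+0, -4.6+0, -10.6+0] = [-11.500,-4.600,-10.600]
hi = A.hi+B.hi = [8.3+1, 15.2+6.3, 9.2+5.8] = [9.300,21.500,15.000]
diag = √(20.8²+26.1²+25.6²) = √1769.21 = 42.062


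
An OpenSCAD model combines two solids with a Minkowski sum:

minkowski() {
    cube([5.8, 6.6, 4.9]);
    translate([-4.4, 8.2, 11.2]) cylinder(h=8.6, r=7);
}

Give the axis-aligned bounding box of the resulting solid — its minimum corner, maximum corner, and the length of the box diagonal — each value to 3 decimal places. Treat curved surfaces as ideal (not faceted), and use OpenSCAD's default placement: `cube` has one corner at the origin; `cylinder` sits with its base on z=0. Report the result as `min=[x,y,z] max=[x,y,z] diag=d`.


min=[-11.400,1.200,11.200] max=[8.400,21.800,24.700] diag=31.601

A = translate([-4.4, 8.2, 11.2]) cylinder(h=8.6, r=7) → bbox [-11.4,1.2,11.2] .. [2.6,15.2,19.8]
B = cube([5.8, 6.6, 4.9]) → bbox [0,0,0] .. [5.8,6.6,4.9]
lo = A.lo+B.lo = [-11.4+0, 1.2+0, 11.2+0] = [-11.400,1.200,11.200]
hi = A.hi+B.hi = [2.6+5.8, 15.2+6.6, 19.8+4.9] = [8.400,21.800,24.700]
diag = √(19.8²+20.6²+13.5²) = √998.65 = 31.601


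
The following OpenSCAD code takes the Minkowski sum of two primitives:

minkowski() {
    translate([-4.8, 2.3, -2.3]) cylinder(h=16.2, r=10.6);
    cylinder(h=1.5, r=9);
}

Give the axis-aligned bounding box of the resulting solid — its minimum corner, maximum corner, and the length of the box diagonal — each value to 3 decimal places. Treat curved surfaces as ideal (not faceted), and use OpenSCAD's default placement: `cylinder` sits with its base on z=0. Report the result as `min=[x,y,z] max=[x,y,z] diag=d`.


min=[-24.400,-17.300,-2.300] max=[14.800,21.900,15.400] diag=58.194

A = translate([-4.8, 2.3, -2.3]) cylinder(h=16.2, r=10.6) → bbox [-15.4,-8.3,-2.3] .. [5.8,12.9,13.9]
B = cylinder(h=1.5, r=9) → bbox [-9,-9,0] .. [9,9,1.5]
lo = A.lo+B.lo = [-15.4-9, -8.3-9, -2.3+0] = [-24.400,-17.300,-2.300]
hi = A.hi+B.hi = [5.8+9, 12.9+9, 13.9+1.5] = [14.800,21.900,15.400]
diag = √(39.2²+39.2²+17.7²) = √3386.57 = 58.194


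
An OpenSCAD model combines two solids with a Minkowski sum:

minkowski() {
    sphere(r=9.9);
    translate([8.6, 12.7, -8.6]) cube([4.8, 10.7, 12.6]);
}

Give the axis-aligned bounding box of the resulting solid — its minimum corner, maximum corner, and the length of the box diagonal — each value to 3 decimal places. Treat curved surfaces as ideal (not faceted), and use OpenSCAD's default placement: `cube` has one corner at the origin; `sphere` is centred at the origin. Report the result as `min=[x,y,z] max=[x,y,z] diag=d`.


min=[-1.300,2.800,-18.500] max=[23.300,33.300,13.900] diag=50.845

A = translate([8.6, 12.7, -8.6]) cube([4.8, 10.7, 12.6]) → bbox [8.6,12.7,-8.6] .. [13.4,23.4,4]
B = sphere(r=9.9) → bbox [-9.9,-9.9,-9.9] .. [9.9,9.9,9.9]
lo = A.lo+B.lo = [8.6-9.9, 12.7-9.9, -8.6-9.9] = [-1.300,2.800,-18.500]
hi = A.hi+B.hi = [13.4+9.9, 23.4+9.9, 4+9.9] = [23.300,33.300,13.900]
diag = √(24.6²+30.5²+32.4²) = √2585.17 = 50.845


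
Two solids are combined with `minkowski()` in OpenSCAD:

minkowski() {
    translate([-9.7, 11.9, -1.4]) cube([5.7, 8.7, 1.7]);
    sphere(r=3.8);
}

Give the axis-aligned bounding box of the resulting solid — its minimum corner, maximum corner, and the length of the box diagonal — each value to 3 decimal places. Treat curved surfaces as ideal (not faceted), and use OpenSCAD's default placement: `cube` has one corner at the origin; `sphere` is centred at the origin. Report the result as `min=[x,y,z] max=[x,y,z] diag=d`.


min=[-13.500,8.100,-5.200] max=[-0.200,24.400,4.100] diag=23.002

A = translate([-9.7, 11.9, -1.4]) cube([5.7, 8.7, 1.7]) → bbox [-9.7,11.9,-1.4] .. [-4,20.6,0.3]
B = sphere(r=3.8) → bbox [-3.8,-3.8,-3.8] .. [3.8,3.8,3.8]
lo = A.lo+B.lo = [-9.7-3.8, 11.9-3.8, -1.4-3.8] = [-13.500,8.100,-5.200]
hi = A.hi+B.hi = [-4+3.8, 20.6+3.8, 0.3+3.8] = [-0.200,24.400,4.100]
diag = √(13.3²+16.3²+9.3²) = √529.07 = 23.002


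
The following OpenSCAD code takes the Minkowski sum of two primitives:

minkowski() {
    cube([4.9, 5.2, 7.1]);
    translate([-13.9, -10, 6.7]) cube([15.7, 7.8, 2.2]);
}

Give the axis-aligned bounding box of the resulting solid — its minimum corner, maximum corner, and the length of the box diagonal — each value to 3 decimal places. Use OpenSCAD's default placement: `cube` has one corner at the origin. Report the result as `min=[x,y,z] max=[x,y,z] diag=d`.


min=[-13.900,-10.000,6.700] max=[6.700,3.000,16.000] diag=26.074

A = translate([-13.9, -10, 6.7]) cube([15.7, 7.8, 2.2]) → bbox [-13.9,-10,6.7] .. [1.8,-2.2,8.9]
B = cube([4.9, 5.2, 7.1]) → bbox [0,0,0] .. [4.9,5.2,7.1]
lo = A.lo+B.lo = [-13.9+0, -10+0, 6.7+0] = [-13.900,-10.000,6.700]
hi = A.hi+B.hi = [1.8+4.9, -2.2+5.2, 8.9+7.1] = [6.700,3.000,16.000]
diag = √(20.6²+13²+9.3²) = √679.85 = 26.074


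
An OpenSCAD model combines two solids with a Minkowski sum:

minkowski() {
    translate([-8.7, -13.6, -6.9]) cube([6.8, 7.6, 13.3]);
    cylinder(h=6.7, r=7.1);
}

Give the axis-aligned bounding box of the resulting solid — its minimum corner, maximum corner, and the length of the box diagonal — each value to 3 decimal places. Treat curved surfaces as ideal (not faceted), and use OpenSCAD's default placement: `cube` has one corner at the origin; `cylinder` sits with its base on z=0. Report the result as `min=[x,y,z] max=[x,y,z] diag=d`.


min=[-15.800,-20.700,-6.900] max=[5.200,1.100,13.100] diag=36.280

A = translate([-8.7, -13.6, -6.9]) cube([6.8, 7.6, 13.3]) → bbox [-8.7,-13.6,-6.9] .. [-1.9,-6,6.4]
B = cylinder(h=6.7, r=7.1) → bbox [-7.1,-7.1,0] .. [7.1,7.1,6.7]
lo = A.lo+B.lo = [-8.7-7.1, -13.6-7.1, -6.9+0] = [-15.800,-20.700,-6.900]
hi = A.hi+B.hi = [-1.9+7.1, -6+7.1, 6.4+6.7] = [5.200,1.100,13.100]
diag = √(21²+21.8²+20²) = √1316.24 = 36.280


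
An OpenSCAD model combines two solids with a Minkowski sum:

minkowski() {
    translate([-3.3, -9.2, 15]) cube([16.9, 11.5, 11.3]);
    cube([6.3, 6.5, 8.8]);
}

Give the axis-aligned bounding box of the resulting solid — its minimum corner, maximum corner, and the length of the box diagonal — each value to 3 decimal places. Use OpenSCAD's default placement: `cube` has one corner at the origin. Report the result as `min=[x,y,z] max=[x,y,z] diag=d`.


min=[-3.300,-9.200,15.000] max=[19.900,8.800,35.100] diag=35.584

A = translate([-3.3, -9.2, 15]) cube([16.9, 11.5, 11.3]) → bbox [-3.3,-9.2,15] .. [13.6,2.3,26.3]
B = cube([6.3, 6.5, 8.8]) → bbox [0,0,0] .. [6.3,6.5,8.8]
lo = A.lo+B.lo = [-3.3+0, -9.2+0, 15+0] = [-3.300,-9.200,15.000]
hi = A.hi+B.hi = [13.6+6.3, 2.3+6.5, 26.3+8.8] = [19.900,8.800,35.100]
diag = √(23.2²+18²+20.1²) = √1266.25 = 35.584


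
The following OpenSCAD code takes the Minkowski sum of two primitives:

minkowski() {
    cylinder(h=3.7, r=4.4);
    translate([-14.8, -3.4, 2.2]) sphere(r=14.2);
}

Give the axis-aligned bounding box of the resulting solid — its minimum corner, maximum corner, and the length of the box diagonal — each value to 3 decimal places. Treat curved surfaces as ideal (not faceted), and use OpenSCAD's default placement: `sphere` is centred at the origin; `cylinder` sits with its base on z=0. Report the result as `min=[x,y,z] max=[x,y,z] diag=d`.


A = translate([-14.8, -3.4, 2.2]) sphere(r=14.2) → bbox [-29,-17.6,-12] .. [-0.6,10.8,16.4]
B = cylinder(h=3.7, r=4.4) → bbox [-4.4,-4.4,0] .. [4.4,4.4,3.7]
lo = A.lo+B.lo = [-29-4.4, -17.6-4.4, -12+0] = [-33.400,-22.000,-12.000]
hi = A.hi+B.hi = [-0.6+4.4, 10.8+4.4, 16.4+3.7] = [3.800,15.200,20.100]
diag = √(37.2²+37.2²+32.1²) = √3798.09 = 61.629

min=[-33.400,-22.000,-12.000] max=[3.800,15.200,20.100] diag=61.629


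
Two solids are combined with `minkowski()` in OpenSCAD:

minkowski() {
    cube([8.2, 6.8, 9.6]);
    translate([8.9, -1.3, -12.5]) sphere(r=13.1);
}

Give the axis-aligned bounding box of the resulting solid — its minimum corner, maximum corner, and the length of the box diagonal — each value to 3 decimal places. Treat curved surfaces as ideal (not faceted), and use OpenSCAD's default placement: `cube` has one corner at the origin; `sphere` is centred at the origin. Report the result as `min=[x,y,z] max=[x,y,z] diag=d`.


min=[-4.200,-14.400,-25.600] max=[30.200,18.600,10.200] diag=59.615

A = translate([8.9, -1.3, -12.5]) sphere(r=13.1) → bbox [-4.2,-14.4,-25.6] .. [22,11.8,0.6]
B = cube([8.2, 6.8, 9.6]) → bbox [0,0,0] .. [8.2,6.8,9.6]
lo = A.lo+B.lo = [-4.2+0, -14.4+0, -25.6+0] = [-4.200,-14.400,-25.600]
hi = A.hi+B.hi = [22+8.2, 11.8+6.8, 0.6+9.6] = [30.200,18.600,10.200]
diag = √(34.4²+33²+35.8²) = √3554 = 59.615


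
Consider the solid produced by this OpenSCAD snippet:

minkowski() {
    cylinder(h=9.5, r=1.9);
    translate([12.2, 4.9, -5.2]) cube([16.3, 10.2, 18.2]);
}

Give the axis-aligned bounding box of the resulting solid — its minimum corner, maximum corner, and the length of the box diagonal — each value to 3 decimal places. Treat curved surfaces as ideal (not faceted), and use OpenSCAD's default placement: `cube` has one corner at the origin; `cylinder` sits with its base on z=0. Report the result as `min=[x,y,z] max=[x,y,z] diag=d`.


min=[10.300,3.000,-5.200] max=[30.400,17.000,22.500] diag=36.977

A = translate([12.2, 4.9, -5.2]) cube([16.3, 10.2, 18.2]) → bbox [12.2,4.9,-5.2] .. [28.5,15.1,13]
B = cylinder(h=9.5, r=1.9) → bbox [-1.9,-1.9,0] .. [1.9,1.9,9.5]
lo = A.lo+B.lo = [12.2-1.9, 4.9-1.9, -5.2+0] = [10.300,3.000,-5.200]
hi = A.hi+B.hi = [28.5+1.9, 15.1+1.9, 13+9.5] = [30.400,17.000,22.500]
diag = √(20.1²+14²+27.7²) = √1367.3 = 36.977


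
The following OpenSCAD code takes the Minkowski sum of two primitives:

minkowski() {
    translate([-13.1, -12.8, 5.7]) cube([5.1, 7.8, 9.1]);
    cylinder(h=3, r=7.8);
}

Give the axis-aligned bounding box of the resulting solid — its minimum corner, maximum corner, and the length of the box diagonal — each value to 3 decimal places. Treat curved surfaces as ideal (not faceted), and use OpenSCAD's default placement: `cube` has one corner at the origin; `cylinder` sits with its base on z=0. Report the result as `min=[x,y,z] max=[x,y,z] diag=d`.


A = translate([-13.1, -12.8, 5.7]) cube([5.1, 7.8, 9.1]) → bbox [-13.1,-12.8,5.7] .. [-8,-5,14.8]
B = cylinder(h=3, r=7.8) → bbox [-7.8,-7.8,0] .. [7.8,7.8,3]
lo = A.lo+B.lo = [-13.1-7.8, -12.8-7.8, 5.7+0] = [-20.900,-20.600,5.700]
hi = A.hi+B.hi = [-8+7.8, -5+7.8, 14.8+3] = [-0.200,2.800,17.800]
diag = √(20.7²+23.4²+12.1²) = √1122.46 = 33.503

min=[-20.900,-20.600,5.700] max=[-0.200,2.800,17.800] diag=33.503


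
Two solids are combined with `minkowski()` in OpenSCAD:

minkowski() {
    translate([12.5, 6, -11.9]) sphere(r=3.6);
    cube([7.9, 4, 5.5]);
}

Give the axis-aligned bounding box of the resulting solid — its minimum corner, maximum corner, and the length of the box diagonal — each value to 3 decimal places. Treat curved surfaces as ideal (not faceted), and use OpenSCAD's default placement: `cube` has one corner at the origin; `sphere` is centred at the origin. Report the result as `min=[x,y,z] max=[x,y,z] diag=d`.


A = translate([12.5, 6, -11.9]) sphere(r=3.6) → bbox [8.9,2.4,-15.5] .. [16.1,9.6,-8.3]
B = cube([7.9, 4, 5.5]) → bbox [0,0,0] .. [7.9,4,5.5]
lo = A.lo+B.lo = [8.9+0, 2.4+0, -15.5+0] = [8.900,2.400,-15.500]
hi = A.hi+B.hi = [16.1+7.9, 9.6+4, -8.3+5.5] = [24.000,13.600,-2.800]
diag = √(15.1²+11.2²+12.7²) = √514.74 = 22.688

min=[8.900,2.400,-15.500] max=[24.000,13.600,-2.800] diag=22.688


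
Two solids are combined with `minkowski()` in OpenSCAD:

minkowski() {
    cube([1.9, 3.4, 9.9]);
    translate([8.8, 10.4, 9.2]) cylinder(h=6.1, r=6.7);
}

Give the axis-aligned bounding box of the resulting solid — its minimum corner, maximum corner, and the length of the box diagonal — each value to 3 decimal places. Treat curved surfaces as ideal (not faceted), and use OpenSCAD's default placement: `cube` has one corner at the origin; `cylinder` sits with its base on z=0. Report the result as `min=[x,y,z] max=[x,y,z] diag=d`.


A = translate([8.8, 10.4, 9.2]) cylinder(h=6.1, r=6.7) → bbox [2.1,3.7,9.2] .. [15.5,17.1,15.3]
B = cube([1.9, 3.4, 9.9]) → bbox [0,0,0] .. [1.9,3.4,9.9]
lo = A.lo+B.lo = [2.1+0, 3.7+0, 9.2+0] = [2.100,3.700,9.200]
hi = A.hi+B.hi = [15.5+1.9, 17.1+3.4, 15.3+9.9] = [17.400,20.500,25.200]
diag = √(15.3²+16.8²+16²) = √772.33 = 27.791

min=[2.100,3.700,9.200] max=[17.400,20.500,25.200] diag=27.791


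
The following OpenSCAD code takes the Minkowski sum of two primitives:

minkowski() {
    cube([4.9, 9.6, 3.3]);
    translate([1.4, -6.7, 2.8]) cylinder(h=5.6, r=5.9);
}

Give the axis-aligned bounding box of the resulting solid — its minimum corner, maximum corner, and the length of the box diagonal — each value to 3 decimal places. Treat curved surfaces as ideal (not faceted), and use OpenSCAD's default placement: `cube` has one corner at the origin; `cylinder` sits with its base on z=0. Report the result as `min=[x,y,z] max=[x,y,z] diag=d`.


min=[-4.500,-12.600,2.800] max=[12.200,8.800,11.700] diag=28.567

A = translate([1.4, -6.7, 2.8]) cylinder(h=5.6, r=5.9) → bbox [-4.5,-12.6,2.8] .. [7.3,-0.8,8.4]
B = cube([4.9, 9.6, 3.3]) → bbox [0,0,0] .. [4.9,9.6,3.3]
lo = A.lo+B.lo = [-4.5+0, -12.6+0, 2.8+0] = [-4.500,-12.600,2.800]
hi = A.hi+B.hi = [7.3+4.9, -0.8+9.6, 8.4+3.3] = [12.200,8.800,11.700]
diag = √(16.7²+21.4²+8.9²) = √816.06 = 28.567


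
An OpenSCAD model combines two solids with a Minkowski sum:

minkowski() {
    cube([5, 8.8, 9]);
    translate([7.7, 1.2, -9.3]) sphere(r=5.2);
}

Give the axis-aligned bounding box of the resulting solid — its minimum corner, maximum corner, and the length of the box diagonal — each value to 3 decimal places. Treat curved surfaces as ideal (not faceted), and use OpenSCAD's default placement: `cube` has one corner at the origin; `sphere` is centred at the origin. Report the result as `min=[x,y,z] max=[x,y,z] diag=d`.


A = translate([7.7, 1.2, -9.3]) sphere(r=5.2) → bbox [2.5,-4,-14.5] .. [12.9,6.4,-4.1]
B = cube([5, 8.8, 9]) → bbox [0,0,0] .. [5,8.8,9]
lo = A.lo+B.lo = [2.5+0, -4+0, -14.5+0] = [2.500,-4.000,-14.500]
hi = A.hi+B.hi = [12.9+5, 6.4+8.8, -4.1+9] = [17.900,15.200,4.900]
diag = √(15.4²+19.2²+19.4²) = √982.16 = 31.339

min=[2.500,-4.000,-14.500] max=[17.900,15.200,4.900] diag=31.339


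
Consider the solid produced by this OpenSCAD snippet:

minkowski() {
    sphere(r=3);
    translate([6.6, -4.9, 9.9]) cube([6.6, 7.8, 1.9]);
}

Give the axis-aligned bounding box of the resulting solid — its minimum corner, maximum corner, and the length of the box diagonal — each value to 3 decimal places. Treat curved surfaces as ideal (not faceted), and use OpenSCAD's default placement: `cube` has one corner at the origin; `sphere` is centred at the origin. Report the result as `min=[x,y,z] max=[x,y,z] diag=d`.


A = translate([6.6, -4.9, 9.9]) cube([6.6, 7.8, 1.9]) → bbox [6.6,-4.9,9.9] .. [13.2,2.9,11.8]
B = sphere(r=3) → bbox [-3,-3,-3] .. [3,3,3]
lo = A.lo+B.lo = [6.6-3, -4.9-3, 9.9-3] = [3.600,-7.900,6.900]
hi = A.hi+B.hi = [13.2+3, 2.9+3, 11.8+3] = [16.200,5.900,14.800]
diag = √(12.6²+13.8²+7.9²) = √411.61 = 20.288

min=[3.600,-7.900,6.900] max=[16.200,5.900,14.800] diag=20.288


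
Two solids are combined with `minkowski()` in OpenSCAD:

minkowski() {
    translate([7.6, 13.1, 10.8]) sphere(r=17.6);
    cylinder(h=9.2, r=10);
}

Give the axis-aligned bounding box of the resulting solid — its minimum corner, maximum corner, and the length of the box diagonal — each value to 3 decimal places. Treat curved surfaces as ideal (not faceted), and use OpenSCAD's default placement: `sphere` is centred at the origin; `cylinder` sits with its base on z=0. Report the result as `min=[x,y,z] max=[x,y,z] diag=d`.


min=[-20.000,-14.500,-6.800] max=[35.200,40.700,37.600] diag=89.808

A = translate([7.6, 13.1, 10.8]) sphere(r=17.6) → bbox [-10,-4.5,-6.8] .. [25.2,30.7,28.4]
B = cylinder(h=9.2, r=10) → bbox [-10,-10,0] .. [10,10,9.2]
lo = A.lo+B.lo = [-10-10, -4.5-10, -6.8+0] = [-20.000,-14.500,-6.800]
hi = A.hi+B.hi = [25.2+10, 30.7+10, 28.4+9.2] = [35.200,40.700,37.600]
diag = √(55.2²+55.2²+44.4²) = √8065.44 = 89.808


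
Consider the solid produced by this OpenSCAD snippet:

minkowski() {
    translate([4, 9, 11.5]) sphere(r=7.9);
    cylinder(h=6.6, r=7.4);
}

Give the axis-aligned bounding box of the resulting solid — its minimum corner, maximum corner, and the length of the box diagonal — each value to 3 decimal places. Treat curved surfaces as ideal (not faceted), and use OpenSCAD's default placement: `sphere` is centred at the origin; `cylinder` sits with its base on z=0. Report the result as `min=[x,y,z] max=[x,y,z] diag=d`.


A = translate([4, 9, 11.5]) sphere(r=7.9) → bbox [-3.9,1.1,3.6] .. [11.9,16.9,19.4]
B = cylinder(h=6.6, r=7.4) → bbox [-7.4,-7.4,0] .. [7.4,7.4,6.6]
lo = A.lo+B.lo = [-3.9-7.4, 1.1-7.4, 3.6+0] = [-11.300,-6.300,3.600]
hi = A.hi+B.hi = [11.9+7.4, 16.9+7.4, 19.4+6.6] = [19.300,24.300,26.000]
diag = √(30.6²+30.6²+22.4²) = √2374.48 = 48.729

min=[-11.300,-6.300,3.600] max=[19.300,24.300,26.000] diag=48.729


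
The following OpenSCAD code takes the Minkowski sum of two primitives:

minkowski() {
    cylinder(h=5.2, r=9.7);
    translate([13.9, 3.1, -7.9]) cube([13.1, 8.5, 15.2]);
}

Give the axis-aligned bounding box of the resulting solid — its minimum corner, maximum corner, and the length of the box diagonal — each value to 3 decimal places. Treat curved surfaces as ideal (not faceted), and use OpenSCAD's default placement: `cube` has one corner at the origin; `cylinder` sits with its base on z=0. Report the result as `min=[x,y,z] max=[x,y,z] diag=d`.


min=[4.200,-6.600,-7.900] max=[36.700,21.300,12.500] diag=47.443

A = translate([13.9, 3.1, -7.9]) cube([13.1, 8.5, 15.2]) → bbox [13.9,3.1,-7.9] .. [27,11.6,7.3]
B = cylinder(h=5.2, r=9.7) → bbox [-9.7,-9.7,0] .. [9.7,9.7,5.2]
lo = A.lo+B.lo = [13.9-9.7, 3.1-9.7, -7.9+0] = [4.200,-6.600,-7.900]
hi = A.hi+B.hi = [27+9.7, 11.6+9.7, 7.3+5.2] = [36.700,21.300,12.500]
diag = √(32.5²+27.9²+20.4²) = √2250.82 = 47.443


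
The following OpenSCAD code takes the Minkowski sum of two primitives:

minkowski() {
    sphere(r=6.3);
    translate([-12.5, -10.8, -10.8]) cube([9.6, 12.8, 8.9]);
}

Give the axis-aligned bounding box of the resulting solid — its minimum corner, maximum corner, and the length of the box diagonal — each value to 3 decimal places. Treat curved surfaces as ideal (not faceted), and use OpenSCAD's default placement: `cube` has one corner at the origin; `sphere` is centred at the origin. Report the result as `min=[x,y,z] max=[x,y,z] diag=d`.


min=[-18.800,-17.100,-17.100] max=[3.400,8.300,4.400] diag=40.003

A = translate([-12.5, -10.8, -10.8]) cube([9.6, 12.8, 8.9]) → bbox [-12.5,-10.8,-10.8] .. [-2.9,2,-1.9]
B = sphere(r=6.3) → bbox [-6.3,-6.3,-6.3] .. [6.3,6.3,6.3]
lo = A.lo+B.lo = [-12.5-6.3, -10.8-6.3, -10.8-6.3] = [-18.800,-17.100,-17.100]
hi = A.hi+B.hi = [-2.9+6.3, 2+6.3, -1.9+6.3] = [3.400,8.300,4.400]
diag = √(22.2²+25.4²+21.5²) = √1600.25 = 40.003


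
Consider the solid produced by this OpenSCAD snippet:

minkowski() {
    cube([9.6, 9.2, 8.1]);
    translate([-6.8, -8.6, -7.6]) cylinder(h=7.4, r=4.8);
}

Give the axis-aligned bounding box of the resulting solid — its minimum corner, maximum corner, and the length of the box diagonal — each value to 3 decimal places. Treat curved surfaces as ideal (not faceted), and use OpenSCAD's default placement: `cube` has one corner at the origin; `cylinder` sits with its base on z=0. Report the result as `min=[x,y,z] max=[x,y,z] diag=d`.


A = translate([-6.8, -8.6, -7.6]) cylinder(h=7.4, r=4.8) → bbox [-11.6,-13.4,-7.6] .. [-2,-3.8,-0.2]
B = cube([9.6, 9.2, 8.1]) → bbox [0,0,0] .. [9.6,9.2,8.1]
lo = A.lo+B.lo = [-11.6+0, -13.4+0, -7.6+0] = [-11.600,-13.400,-7.600]
hi = A.hi+B.hi = [-2+9.6, -3.8+9.2, -0.2+8.1] = [7.600,5.400,7.900]
diag = √(19.2²+18.8²+15.5²) = √962.33 = 31.021

min=[-11.600,-13.400,-7.600] max=[7.600,5.400,7.900] diag=31.021


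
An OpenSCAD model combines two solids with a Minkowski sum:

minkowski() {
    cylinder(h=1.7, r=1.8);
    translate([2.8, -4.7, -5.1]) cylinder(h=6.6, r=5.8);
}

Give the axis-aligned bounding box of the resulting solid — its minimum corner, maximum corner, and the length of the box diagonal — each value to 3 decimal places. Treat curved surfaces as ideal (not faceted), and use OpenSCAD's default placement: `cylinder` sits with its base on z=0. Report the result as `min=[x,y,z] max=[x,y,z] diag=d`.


min=[-4.800,-12.300,-5.100] max=[10.400,2.900,3.200] diag=23.043

A = translate([2.8, -4.7, -5.1]) cylinder(h=6.6, r=5.8) → bbox [-3,-10.5,-5.1] .. [8.6,1.1,1.5]
B = cylinder(h=1.7, r=1.8) → bbox [-1.8,-1.8,0] .. [1.8,1.8,1.7]
lo = A.lo+B.lo = [-3-1.8, -10.5-1.8, -5.1+0] = [-4.800,-12.300,-5.100]
hi = A.hi+B.hi = [8.6+1.8, 1.1+1.8, 1.5+1.7] = [10.400,2.900,3.200]
diag = √(15.2²+15.2²+8.3²) = √530.97 = 23.043


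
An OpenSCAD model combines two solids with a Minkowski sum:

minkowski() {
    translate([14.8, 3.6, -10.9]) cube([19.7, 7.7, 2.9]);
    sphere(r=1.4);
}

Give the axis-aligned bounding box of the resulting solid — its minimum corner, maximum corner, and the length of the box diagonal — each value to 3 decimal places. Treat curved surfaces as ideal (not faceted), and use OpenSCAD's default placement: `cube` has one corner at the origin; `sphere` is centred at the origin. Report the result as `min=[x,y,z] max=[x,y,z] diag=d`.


A = translate([14.8, 3.6, -10.9]) cube([19.7, 7.7, 2.9]) → bbox [14.8,3.6,-10.9] .. [34.5,11.3,-8]
B = sphere(r=1.4) → bbox [-1.4,-1.4,-1.4] .. [1.4,1.4,1.4]
lo = A.lo+B.lo = [14.8-1.4, 3.6-1.4, -10.9-1.4] = [13.400,2.200,-12.300]
hi = A.hi+B.hi = [34.5+1.4, 11.3+1.4, -8+1.4] = [35.900,12.700,-6.600]
diag = √(22.5²+10.5²+5.7²) = √648.99 = 25.475

min=[13.400,2.200,-12.300] max=[35.900,12.700,-6.600] diag=25.475


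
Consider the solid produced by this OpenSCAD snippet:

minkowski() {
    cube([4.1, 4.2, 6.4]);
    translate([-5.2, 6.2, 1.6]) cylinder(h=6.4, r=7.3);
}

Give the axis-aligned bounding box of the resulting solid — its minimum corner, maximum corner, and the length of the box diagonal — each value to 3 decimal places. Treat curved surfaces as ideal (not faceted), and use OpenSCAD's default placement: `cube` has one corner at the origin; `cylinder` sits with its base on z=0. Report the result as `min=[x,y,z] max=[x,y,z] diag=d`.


A = translate([-5.2, 6.2, 1.6]) cylinder(h=6.4, r=7.3) → bbox [-12.5,-1.1,1.6] .. [2.1,13.5,8]
B = cube([4.1, 4.2, 6.4]) → bbox [0,0,0] .. [4.1,4.2,6.4]
lo = A.lo+B.lo = [-12.5+0, -1.1+0, 1.6+0] = [-12.500,-1.100,1.600]
hi = A.hi+B.hi = [2.1+4.1, 13.5+4.2, 8+6.4] = [6.200,17.700,14.400]
diag = √(18.7²+18.8²+12.8²) = √866.97 = 29.444

min=[-12.500,-1.100,1.600] max=[6.200,17.700,14.400] diag=29.444


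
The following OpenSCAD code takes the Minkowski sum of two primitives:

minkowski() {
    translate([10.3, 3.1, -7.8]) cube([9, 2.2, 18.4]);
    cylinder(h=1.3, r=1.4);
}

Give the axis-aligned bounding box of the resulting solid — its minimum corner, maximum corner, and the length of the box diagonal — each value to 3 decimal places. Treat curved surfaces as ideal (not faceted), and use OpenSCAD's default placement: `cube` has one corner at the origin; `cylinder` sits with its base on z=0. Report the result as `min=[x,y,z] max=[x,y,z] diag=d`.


A = translate([10.3, 3.1, -7.8]) cube([9, 2.2, 18.4]) → bbox [10.3,3.1,-7.8] .. [19.3,5.3,10.6]
B = cylinder(h=1.3, r=1.4) → bbox [-1.4,-1.4,0] .. [1.4,1.4,1.3]
lo = A.lo+B.lo = [10.3-1.4, 3.1-1.4, -7.8+0] = [8.900,1.700,-7.800]
hi = A.hi+B.hi = [19.3+1.4, 5.3+1.4, 10.6+1.3] = [20.700,6.700,11.900]
diag = √(11.8²+5²+19.7²) = √552.33 = 23.502

min=[8.900,1.700,-7.800] max=[20.700,6.700,11.900] diag=23.502


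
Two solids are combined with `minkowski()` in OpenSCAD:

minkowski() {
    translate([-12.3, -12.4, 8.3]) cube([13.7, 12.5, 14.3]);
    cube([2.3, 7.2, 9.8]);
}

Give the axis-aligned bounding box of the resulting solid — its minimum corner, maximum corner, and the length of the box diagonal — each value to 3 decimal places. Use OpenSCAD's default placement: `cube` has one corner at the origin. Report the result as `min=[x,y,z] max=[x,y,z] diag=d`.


min=[-12.300,-12.400,8.300] max=[3.700,7.300,32.400] diag=34.999

A = translate([-12.3, -12.4, 8.3]) cube([13.7, 12.5, 14.3]) → bbox [-12.3,-12.4,8.3] .. [1.4,0.1,22.6]
B = cube([2.3, 7.2, 9.8]) → bbox [0,0,0] .. [2.3,7.2,9.8]
lo = A.lo+B.lo = [-12.3+0, -12.4+0, 8.3+0] = [-12.300,-12.400,8.300]
hi = A.hi+B.hi = [1.4+2.3, 0.1+7.2, 22.6+9.8] = [3.700,7.300,32.400]
diag = √(16²+19.7²+24.1²) = √1224.9 = 34.999


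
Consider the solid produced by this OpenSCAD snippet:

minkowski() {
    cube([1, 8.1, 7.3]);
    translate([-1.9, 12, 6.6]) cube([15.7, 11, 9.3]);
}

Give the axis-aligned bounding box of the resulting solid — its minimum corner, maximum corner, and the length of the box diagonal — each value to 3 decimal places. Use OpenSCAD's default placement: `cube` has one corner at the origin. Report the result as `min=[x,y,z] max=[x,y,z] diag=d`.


min=[-1.900,12.000,6.600] max=[14.800,31.100,23.200] diag=30.319

A = translate([-1.9, 12, 6.6]) cube([15.7, 11, 9.3]) → bbox [-1.9,12,6.6] .. [13.8,23,15.9]
B = cube([1, 8.1, 7.3]) → bbox [0,0,0] .. [1,8.1,7.3]
lo = A.lo+B.lo = [-1.9+0, 12+0, 6.6+0] = [-1.900,12.000,6.600]
hi = A.hi+B.hi = [13.8+1, 23+8.1, 15.9+7.3] = [14.800,31.100,23.200]
diag = √(16.7²+19.1²+16.6²) = √919.26 = 30.319


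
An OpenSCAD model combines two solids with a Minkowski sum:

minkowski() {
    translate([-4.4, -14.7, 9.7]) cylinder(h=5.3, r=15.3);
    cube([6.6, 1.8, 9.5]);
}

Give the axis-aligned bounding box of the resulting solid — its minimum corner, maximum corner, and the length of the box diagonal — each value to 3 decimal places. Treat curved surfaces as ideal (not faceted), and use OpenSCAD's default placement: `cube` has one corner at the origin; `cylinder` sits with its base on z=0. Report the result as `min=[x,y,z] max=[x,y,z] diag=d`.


A = translate([-4.4, -14.7, 9.7]) cylinder(h=5.3, r=15.3) → bbox [-19.7,-30,9.7] .. [10.9,0.6,15]
B = cube([6.6, 1.8, 9.5]) → bbox [0,0,0] .. [6.6,1.8,9.5]
lo = A.lo+B.lo = [-19.7+0, -30+0, 9.7+0] = [-19.700,-30.000,9.700]
hi = A.hi+B.hi = [10.9+6.6, 0.6+1.8, 15+9.5] = [17.500,2.400,24.500]
diag = √(37.2²+32.4²+14.8²) = √2652.64 = 51.504

min=[-19.700,-30.000,9.700] max=[17.500,2.400,24.500] diag=51.504


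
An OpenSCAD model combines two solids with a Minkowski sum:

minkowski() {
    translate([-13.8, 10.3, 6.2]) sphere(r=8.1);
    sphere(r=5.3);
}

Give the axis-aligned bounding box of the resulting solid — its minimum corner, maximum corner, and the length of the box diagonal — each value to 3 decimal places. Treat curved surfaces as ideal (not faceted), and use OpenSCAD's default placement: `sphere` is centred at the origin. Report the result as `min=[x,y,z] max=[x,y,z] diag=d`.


A = translate([-13.8, 10.3, 6.2]) sphere(r=8.1) → bbox [-21.9,2.2,-1.9] .. [-5.7,18.4,14.3]
B = sphere(r=5.3) → bbox [-5.3,-5.3,-5.3] .. [5.3,5.3,5.3]
lo = A.lo+B.lo = [-21.9-5.3, 2.2-5.3, -1.9-5.3] = [-27.200,-3.100,-7.200]
hi = A.hi+B.hi = [-5.7+5.3, 18.4+5.3, 14.3+5.3] = [-0.400,23.700,19.600]
diag = √(26.8²+26.8²+26.8²) = √2154.72 = 46.419

min=[-27.200,-3.100,-7.200] max=[-0.400,23.700,19.600] diag=46.419


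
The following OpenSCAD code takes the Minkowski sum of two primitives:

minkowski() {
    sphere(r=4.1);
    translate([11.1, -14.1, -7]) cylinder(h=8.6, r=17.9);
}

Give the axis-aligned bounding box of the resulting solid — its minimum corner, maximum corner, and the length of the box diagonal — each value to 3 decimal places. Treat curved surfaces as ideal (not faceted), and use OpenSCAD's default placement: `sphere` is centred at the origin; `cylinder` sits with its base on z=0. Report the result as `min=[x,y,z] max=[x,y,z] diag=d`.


A = translate([11.1, -14.1, -7]) cylinder(h=8.6, r=17.9) → bbox [-6.8,-32,-7] .. [29,3.8,1.6]
B = sphere(r=4.1) → bbox [-4.1,-4.1,-4.1] .. [4.1,4.1,4.1]
lo = A.lo+B.lo = [-6.8-4.1, -32-4.1, -7-4.1] = [-10.900,-36.100,-11.100]
hi = A.hi+B.hi = [29+4.1, 3.8+4.1, 1.6+4.1] = [33.100,7.900,5.700]
diag = √(44²+44²+16.8²) = √4154.24 = 64.453

min=[-10.900,-36.100,-11.100] max=[33.100,7.900,5.700] diag=64.453


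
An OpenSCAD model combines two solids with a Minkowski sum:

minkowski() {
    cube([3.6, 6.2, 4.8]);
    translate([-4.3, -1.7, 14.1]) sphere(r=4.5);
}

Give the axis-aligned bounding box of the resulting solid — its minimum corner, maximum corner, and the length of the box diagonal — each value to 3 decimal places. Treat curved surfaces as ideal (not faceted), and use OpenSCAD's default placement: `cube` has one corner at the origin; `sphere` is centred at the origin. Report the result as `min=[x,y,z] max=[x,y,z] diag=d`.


A = translate([-4.3, -1.7, 14.1]) sphere(r=4.5) → bbox [-8.8,-6.2,9.6] .. [0.2,2.8,18.6]
B = cube([3.6, 6.2, 4.8]) → bbox [0,0,0] .. [3.6,6.2,4.8]
lo = A.lo+B.lo = [-8.8+0, -6.2+0, 9.6+0] = [-8.800,-6.200,9.600]
hi = A.hi+B.hi = [0.2+3.6, 2.8+6.2, 18.6+4.8] = [3.800,9.000,23.400]
diag = √(12.6²+15.2²+13.8²) = √580.24 = 24.088

min=[-8.800,-6.200,9.600] max=[3.800,9.000,23.400] diag=24.088


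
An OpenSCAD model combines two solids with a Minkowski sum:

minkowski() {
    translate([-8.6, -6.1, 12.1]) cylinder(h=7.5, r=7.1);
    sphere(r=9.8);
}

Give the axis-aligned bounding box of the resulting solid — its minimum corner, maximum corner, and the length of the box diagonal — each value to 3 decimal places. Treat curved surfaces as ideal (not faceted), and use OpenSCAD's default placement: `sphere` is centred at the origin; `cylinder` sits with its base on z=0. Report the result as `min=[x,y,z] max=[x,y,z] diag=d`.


min=[-25.500,-23.000,2.300] max=[8.300,10.800,29.400] diag=54.948

A = translate([-8.6, -6.1, 12.1]) cylinder(h=7.5, r=7.1) → bbox [-15.7,-13.2,12.1] .. [-1.5,1,19.6]
B = sphere(r=9.8) → bbox [-9.8,-9.8,-9.8] .. [9.8,9.8,9.8]
lo = A.lo+B.lo = [-15.7-9.8, -13.2-9.8, 12.1-9.8] = [-25.500,-23.000,2.300]
hi = A.hi+B.hi = [-1.5+9.8, 1+9.8, 19.6+9.8] = [8.300,10.800,29.400]
diag = √(33.8²+33.8²+27.1²) = √3019.29 = 54.948


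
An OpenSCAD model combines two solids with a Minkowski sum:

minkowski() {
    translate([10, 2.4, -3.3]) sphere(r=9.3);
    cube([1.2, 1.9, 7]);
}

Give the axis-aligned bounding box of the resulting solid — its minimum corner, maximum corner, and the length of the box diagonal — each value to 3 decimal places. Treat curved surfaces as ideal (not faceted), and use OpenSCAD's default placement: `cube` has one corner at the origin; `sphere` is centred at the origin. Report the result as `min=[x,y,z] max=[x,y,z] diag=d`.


min=[0.700,-6.900,-12.600] max=[20.500,13.600,13.000] diag=38.310

A = translate([10, 2.4, -3.3]) sphere(r=9.3) → bbox [0.7,-6.9,-12.6] .. [19.3,11.7,6]
B = cube([1.2, 1.9, 7]) → bbox [0,0,0] .. [1.2,1.9,7]
lo = A.lo+B.lo = [0.7+0, -6.9+0, -12.6+0] = [0.700,-6.900,-12.600]
hi = A.hi+B.hi = [19.3+1.2, 11.7+1.9, 6+7] = [20.500,13.600,13.000]
diag = √(19.8²+20.5²+25.6²) = √1467.65 = 38.310


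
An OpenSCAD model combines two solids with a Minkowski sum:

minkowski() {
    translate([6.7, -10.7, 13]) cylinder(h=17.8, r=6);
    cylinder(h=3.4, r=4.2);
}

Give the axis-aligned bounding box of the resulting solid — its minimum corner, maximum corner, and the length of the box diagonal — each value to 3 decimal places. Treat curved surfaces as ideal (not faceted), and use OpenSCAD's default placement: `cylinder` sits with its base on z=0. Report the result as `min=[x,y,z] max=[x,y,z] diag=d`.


min=[-3.500,-20.900,13.000] max=[16.900,-0.500,34.200] diag=35.802

A = translate([6.7, -10.7, 13]) cylinder(h=17.8, r=6) → bbox [0.7,-16.7,13] .. [12.7,-4.7,30.8]
B = cylinder(h=3.4, r=4.2) → bbox [-4.2,-4.2,0] .. [4.2,4.2,3.4]
lo = A.lo+B.lo = [0.7-4.2, -16.7-4.2, 13+0] = [-3.500,-20.900,13.000]
hi = A.hi+B.hi = [12.7+4.2, -4.7+4.2, 30.8+3.4] = [16.900,-0.500,34.200]
diag = √(20.4²+20.4²+21.2²) = √1281.76 = 35.802


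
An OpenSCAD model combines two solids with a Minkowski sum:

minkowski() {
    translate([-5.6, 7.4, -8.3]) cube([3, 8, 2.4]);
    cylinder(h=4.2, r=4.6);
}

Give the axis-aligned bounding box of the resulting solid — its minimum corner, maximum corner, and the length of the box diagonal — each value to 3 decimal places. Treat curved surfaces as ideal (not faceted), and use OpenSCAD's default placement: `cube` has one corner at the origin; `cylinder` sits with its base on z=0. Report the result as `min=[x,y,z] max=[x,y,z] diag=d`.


min=[-10.200,2.800,-8.300] max=[2.000,20.000,-1.700] diag=22.096

A = translate([-5.6, 7.4, -8.3]) cube([3, 8, 2.4]) → bbox [-5.6,7.4,-8.3] .. [-2.6,15.4,-5.9]
B = cylinder(h=4.2, r=4.6) → bbox [-4.6,-4.6,0] .. [4.6,4.6,4.2]
lo = A.lo+B.lo = [-5.6-4.6, 7.4-4.6, -8.3+0] = [-10.200,2.800,-8.300]
hi = A.hi+B.hi = [-2.6+4.6, 15.4+4.6, -5.9+4.2] = [2.000,20.000,-1.700]
diag = √(12.2²+17.2²+6.6²) = √488.24 = 22.096


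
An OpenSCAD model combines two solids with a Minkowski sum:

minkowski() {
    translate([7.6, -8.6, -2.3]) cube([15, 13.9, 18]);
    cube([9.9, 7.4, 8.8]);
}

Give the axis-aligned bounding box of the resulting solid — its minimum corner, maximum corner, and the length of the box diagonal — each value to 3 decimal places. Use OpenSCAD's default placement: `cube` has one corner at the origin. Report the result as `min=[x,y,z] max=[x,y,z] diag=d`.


min=[7.600,-8.600,-2.300] max=[32.500,12.700,24.500] diag=42.331

A = translate([7.6, -8.6, -2.3]) cube([15, 13.9, 18]) → bbox [7.6,-8.6,-2.3] .. [22.6,5.3,15.7]
B = cube([9.9, 7.4, 8.8]) → bbox [0,0,0] .. [9.9,7.4,8.8]
lo = A.lo+B.lo = [7.6+0, -8.6+0, -2.3+0] = [7.600,-8.600,-2.300]
hi = A.hi+B.hi = [22.6+9.9, 5.3+7.4, 15.7+8.8] = [32.500,12.700,24.500]
diag = √(24.9²+21.3²+26.8²) = √1791.94 = 42.331


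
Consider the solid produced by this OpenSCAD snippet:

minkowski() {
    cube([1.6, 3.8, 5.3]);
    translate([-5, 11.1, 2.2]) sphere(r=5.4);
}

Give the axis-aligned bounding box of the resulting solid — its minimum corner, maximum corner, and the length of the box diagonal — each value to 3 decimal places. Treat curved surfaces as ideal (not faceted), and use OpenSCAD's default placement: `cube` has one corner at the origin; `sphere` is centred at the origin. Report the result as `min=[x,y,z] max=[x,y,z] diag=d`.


A = translate([-5, 11.1, 2.2]) sphere(r=5.4) → bbox [-10.4,5.7,-3.2] .. [0.4,16.5,7.6]
B = cube([1.6, 3.8, 5.3]) → bbox [0,0,0] .. [1.6,3.8,5.3]
lo = A.lo+B.lo = [-10.4+0, 5.7+0, -3.2+0] = [-10.400,5.700,-3.200]
hi = A.hi+B.hi = [0.4+1.6, 16.5+3.8, 7.6+5.3] = [2.000,20.300,12.900]
diag = √(12.4²+14.6²+16.1²) = √626.13 = 25.023

min=[-10.400,5.700,-3.200] max=[2.000,20.300,12.900] diag=25.023


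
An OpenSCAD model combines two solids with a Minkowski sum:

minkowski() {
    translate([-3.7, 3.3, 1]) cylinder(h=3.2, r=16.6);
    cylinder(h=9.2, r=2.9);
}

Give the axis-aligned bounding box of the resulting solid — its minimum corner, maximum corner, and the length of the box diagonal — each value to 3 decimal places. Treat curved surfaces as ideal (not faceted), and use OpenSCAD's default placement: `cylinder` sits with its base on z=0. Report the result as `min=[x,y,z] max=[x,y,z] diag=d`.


A = translate([-3.7, 3.3, 1]) cylinder(h=3.2, r=16.6) → bbox [-20.3,-13.3,1] .. [12.9,19.9,4.2]
B = cylinder(h=9.2, r=2.9) → bbox [-2.9,-2.9,0] .. [2.9,2.9,9.2]
lo = A.lo+B.lo = [-20.3-2.9, -13.3-2.9, 1+0] = [-23.200,-16.200,1.000]
hi = A.hi+B.hi = [12.9+2.9, 19.9+2.9, 4.2+9.2] = [15.800,22.800,13.400]
diag = √(39²+39²+12.4²) = √3195.76 = 56.531

min=[-23.200,-16.200,1.000] max=[15.800,22.800,13.400] diag=56.531


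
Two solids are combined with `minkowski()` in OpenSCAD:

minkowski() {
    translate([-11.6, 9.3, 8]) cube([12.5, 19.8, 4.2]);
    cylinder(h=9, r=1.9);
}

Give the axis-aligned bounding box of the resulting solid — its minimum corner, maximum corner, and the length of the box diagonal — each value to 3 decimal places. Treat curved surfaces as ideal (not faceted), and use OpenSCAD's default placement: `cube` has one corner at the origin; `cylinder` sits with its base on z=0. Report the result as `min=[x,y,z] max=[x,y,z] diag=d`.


A = translate([-11.6, 9.3, 8]) cube([12.5, 19.8, 4.2]) → bbox [-11.6,9.3,8] .. [0.9,29.1,12.2]
B = cylinder(h=9, r=1.9) → bbox [-1.9,-1.9,0] .. [1.9,1.9,9]
lo = A.lo+B.lo = [-11.6-1.9, 9.3-1.9, 8+0] = [-13.500,7.400,8.000]
hi = A.hi+B.hi = [0.9+1.9, 29.1+1.9, 12.2+9] = [2.800,31.000,21.200]
diag = √(16.3²+23.6²+13.2²) = √996.89 = 31.574

min=[-13.500,7.400,8.000] max=[2.800,31.000,21.200] diag=31.574


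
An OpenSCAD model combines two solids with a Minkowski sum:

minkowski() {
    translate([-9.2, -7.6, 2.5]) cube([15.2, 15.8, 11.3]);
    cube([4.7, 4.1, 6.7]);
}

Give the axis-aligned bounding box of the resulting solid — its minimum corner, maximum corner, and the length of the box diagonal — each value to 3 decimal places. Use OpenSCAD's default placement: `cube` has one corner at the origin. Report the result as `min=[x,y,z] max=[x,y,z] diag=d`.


min=[-9.200,-7.600,2.500] max=[10.700,12.300,20.500] diag=33.407

A = translate([-9.2, -7.6, 2.5]) cube([15.2, 15.8, 11.3]) → bbox [-9.2,-7.6,2.5] .. [6,8.2,13.8]
B = cube([4.7, 4.1, 6.7]) → bbox [0,0,0] .. [4.7,4.1,6.7]
lo = A.lo+B.lo = [-9.2+0, -7.6+0, 2.5+0] = [-9.200,-7.600,2.500]
hi = A.hi+B.hi = [6+4.7, 8.2+4.1, 13.8+6.7] = [10.700,12.300,20.500]
diag = √(19.9²+19.9²+18²) = √1116.02 = 33.407
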